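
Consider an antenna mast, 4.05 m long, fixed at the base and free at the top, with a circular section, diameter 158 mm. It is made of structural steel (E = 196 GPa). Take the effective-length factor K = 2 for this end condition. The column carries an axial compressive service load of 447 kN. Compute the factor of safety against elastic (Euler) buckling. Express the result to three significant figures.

I = πd⁴/64 = π×158⁴/64 = 3.059×10^7 mm⁴
I = 3.059×10^7 mm⁴ = 3.059×10^-5 m⁴
Effective length L_e = K·L = 2 × 4.05 = 8.100 m
P_cr = π²EI / L_e² = π² × 196×10⁹ × 3.059×10^-5 / 8.100² = 9.020×10^5 N
Factor of safety n = P_cr / P = 901.95 / 447 = 2.02

n ≈ 2.02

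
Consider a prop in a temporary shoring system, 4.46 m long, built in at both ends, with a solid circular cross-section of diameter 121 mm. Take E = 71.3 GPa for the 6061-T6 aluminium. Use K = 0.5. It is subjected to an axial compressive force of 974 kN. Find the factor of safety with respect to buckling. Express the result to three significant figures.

n ≈ 1.53

I = πd⁴/64 = π×121⁴/64 = 1.052×10^7 mm⁴
I = 1.052×10^7 mm⁴ = 1.052×10^-5 m⁴
Effective length L_e = K·L = 0.5 × 4.46 = 2.230 m
P_cr = π²EI / L_e² = π² × 71.3×10⁹ × 1.052×10^-5 / 2.230² = 1.489×10^6 N
Factor of safety n = P_cr / P = 1489.0 / 974 = 1.53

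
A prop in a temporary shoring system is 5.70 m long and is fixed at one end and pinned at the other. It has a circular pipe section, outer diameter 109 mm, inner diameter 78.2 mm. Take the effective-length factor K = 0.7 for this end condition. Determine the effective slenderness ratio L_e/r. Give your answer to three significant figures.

λ ≈ 119

d_o = 109 mm, d_i = 78.2 mm
I = π(d_o⁴ − d_i⁴)/64 = π(109⁴ − 78.20⁴)/64 = 5.093×10^6 mm⁴
A = 4.528×10^3 mm²;  r_min = √(I/A) = √(5.093×10^6/4.528×10^3) = 33.54 mm
L_e = K·L = 0.7 × 5.70 m = 3.990 m = 3990.0 mm
λ = L_e / r_min = 3990.0 / 33.54 = 119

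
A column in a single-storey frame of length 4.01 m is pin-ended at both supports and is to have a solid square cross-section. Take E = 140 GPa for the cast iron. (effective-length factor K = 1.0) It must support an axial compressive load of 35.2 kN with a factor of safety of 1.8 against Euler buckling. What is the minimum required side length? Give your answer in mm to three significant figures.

a ≈ 54.5 mm

Required P_cr = n·P = 1.8 × 35.2 = 63.36 kN
L_e = K·L = 1 × 4.01 = 4.010 m
Required I = P_cr·L_e²/(π²E) = 6.336×10^4 × 4.010² / (π² × 1.40×10^11) = 7.374×10^-7 m⁴
I_req = 7.374×10^5 mm⁴
Solid square: I = a⁴/12  ⇒  a = (12I)^(1/4) = (12×7.374×10^5)^(1/4) = 54.5 mm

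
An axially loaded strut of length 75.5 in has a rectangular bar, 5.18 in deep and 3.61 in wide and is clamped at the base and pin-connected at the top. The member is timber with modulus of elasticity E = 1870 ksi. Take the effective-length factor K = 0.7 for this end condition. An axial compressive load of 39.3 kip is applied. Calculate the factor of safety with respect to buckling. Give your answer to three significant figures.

n ≈ 3.41

Buckling occurs about the weak axis: I_min = h·b³/12 with b = 3.61 in (the shorter side).
I_min = 5.18×3.61³/12 = 20.31 in⁴
Effective length L_e = K·L = 0.7 × 75.5 = 52.85 in
P_cr = π²EI / L_e² = π² × 1870×10³ × 20.31 / 52.85² = 1.342×10^5 lb
Factor of safety n = P_cr / P = 134.19 / 39.3 = 3.41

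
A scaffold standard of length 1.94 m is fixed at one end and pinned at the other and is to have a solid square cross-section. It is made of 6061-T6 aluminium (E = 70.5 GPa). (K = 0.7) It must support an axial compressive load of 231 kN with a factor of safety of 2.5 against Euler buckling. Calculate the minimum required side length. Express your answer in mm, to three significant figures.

Required P_cr = n·P = 2.5 × 231 = 577.5 kN
L_e = K·L = 0.7 × 1.94 = 1.358 m
Required I = P_cr·L_e²/(π²E) = 5.775×10^5 × 1.358² / (π² × 7.05×10^10) = 1.531×10^-6 m⁴
I_req = 1.531×10^6 mm⁴
Solid square: I = a⁴/12  ⇒  a = (12I)^(1/4) = (12×1.531×10^6)^(1/4) = 65.5 mm

a ≈ 65.5 mm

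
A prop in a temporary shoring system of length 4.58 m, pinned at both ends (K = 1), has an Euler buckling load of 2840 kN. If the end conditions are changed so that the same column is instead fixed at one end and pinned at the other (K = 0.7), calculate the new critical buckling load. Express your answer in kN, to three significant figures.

P_cr ≈ 5800 kN

P_cr ∝ 1/K², so P_cr,new = P_cr,old × (K_old/K_new)² = 2840 × (1/0.7)²
= 2840 × 2.041 = 5800 kN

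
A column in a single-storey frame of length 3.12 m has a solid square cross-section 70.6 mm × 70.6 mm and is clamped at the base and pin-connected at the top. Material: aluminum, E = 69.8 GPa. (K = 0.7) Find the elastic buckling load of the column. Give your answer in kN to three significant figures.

P_cr ≈ 299 kN

I = a⁴/12 = 70.6⁴/12 = 2.070×10^6 mm⁴
I = 2.070×10^6 mm⁴ = 2.070×10^-6 m⁴
Effective length L_e = K·L = 0.7 × 3.12 = 2.184 m
P_cr = π²EI / L_e² = π² × 69.8×10⁹ × 2.070×10^-6 / 2.184² = 2.990×10^5 N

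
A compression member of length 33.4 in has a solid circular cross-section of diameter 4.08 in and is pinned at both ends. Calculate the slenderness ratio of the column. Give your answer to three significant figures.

λ ≈ 32.7

I = πd⁴/64 = π×4.08⁴/64 = 13.60 in⁴
A = 13.07 in²;  r_min = √(I/A) = √(13.60/13.07) = 1.020 in
L_e = K·L = 1 × 33.4 = 33.40 in
λ = L_e / r_min = 33.400 / 1.020 = 32.7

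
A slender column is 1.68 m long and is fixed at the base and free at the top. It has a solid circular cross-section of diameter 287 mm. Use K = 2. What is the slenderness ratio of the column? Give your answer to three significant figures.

λ ≈ 46.8

For a solid circle r = d/4 = 287/4 = 71.75 mm
L_e = K·L = 2 × 1.68 m = 3.360 m = 3360.0 mm
λ = L_e / r_min = 3360.0 / 71.75 = 46.8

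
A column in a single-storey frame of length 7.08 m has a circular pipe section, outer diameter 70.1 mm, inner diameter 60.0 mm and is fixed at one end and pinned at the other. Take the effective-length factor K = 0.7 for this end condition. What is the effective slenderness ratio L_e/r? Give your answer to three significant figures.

d_o = 70.1 mm, d_i = 60.0 mm
I = π(d_o⁴ − d_i⁴)/64 = π(70.1⁴ − 60.00⁴)/64 = 5.492×10^5 mm⁴
A = 1.032×10^3 mm²;  r_min = √(I/A) = √(5.492×10^5/1.032×10^3) = 23.07 mm
L_e = K·L = 0.7 × 7.08 m = 4.956 m = 4956.0 mm
λ = L_e / r_min = 4956.0 / 23.07 = 215

λ ≈ 215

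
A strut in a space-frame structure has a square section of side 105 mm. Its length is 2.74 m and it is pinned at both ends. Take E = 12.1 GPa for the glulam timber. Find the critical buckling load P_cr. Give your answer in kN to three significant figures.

I = a⁴/12 = 105⁴/12 = 1.013×10^7 mm⁴
I = 1.013×10^7 mm⁴ = 1.013×10^-5 m⁴
Effective length L_e = K·L = 1 × 2.74 = 2.740 m
P_cr = π²EI / L_e² = π² × 12.1×10⁹ × 1.013×10^-5 / 2.740² = 1.611×10^5 N

P_cr ≈ 161 kN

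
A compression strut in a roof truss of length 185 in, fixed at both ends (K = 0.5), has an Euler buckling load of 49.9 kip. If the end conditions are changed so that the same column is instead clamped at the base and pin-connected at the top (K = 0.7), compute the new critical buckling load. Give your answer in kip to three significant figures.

P_cr ∝ 1/K², so P_cr,new = P_cr,old × (K_old/K_new)² = 49.9 × (0.5/0.7)²
= 49.9 × 0.5102 = 25.5 kip

P_cr ≈ 25.5 kip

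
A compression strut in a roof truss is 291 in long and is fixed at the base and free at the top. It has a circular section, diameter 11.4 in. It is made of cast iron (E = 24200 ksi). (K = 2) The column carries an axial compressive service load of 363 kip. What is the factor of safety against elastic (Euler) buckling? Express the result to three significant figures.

I = πd⁴/64 = π×11.4⁴/64 = 829.1 in⁴
Effective length L_e = K·L = 2 × 291 = 582.0 in
P_cr = π²EI / L_e² = π² × 24200×10³ × 829.1 / 582.0² = 5.846×10^5 lb
Factor of safety n = P_cr / P = 584.60 / 363 = 1.61

n ≈ 1.61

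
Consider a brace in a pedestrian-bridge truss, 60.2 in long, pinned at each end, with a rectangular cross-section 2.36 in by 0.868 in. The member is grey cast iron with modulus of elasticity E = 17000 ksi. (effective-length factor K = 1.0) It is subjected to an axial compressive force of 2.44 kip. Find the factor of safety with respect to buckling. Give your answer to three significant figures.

Buckling occurs about the weak axis: I_min = h·b³/12 with b = 0.868 in (the shorter side).
I_min = 2.36×0.868³/12 = 0.1286 in⁴
Effective length L_e = K·L = 1 × 60.2 = 60.20 in
P_cr = π²EI / L_e² = π² × 17000×10³ × 0.1286 / 60.20² = 5.955×10^3 lb
Factor of safety n = P_cr / P = 5.9545 / 2.44 = 2.44

n ≈ 2.44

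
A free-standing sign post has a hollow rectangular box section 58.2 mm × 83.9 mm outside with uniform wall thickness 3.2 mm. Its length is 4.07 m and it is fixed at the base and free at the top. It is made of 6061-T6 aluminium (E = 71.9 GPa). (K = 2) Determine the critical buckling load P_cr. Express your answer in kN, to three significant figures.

P_cr ≈ 5.15 kN

Inner dimensions: h_i = 83.9 − 2×3.2 = 77.50 mm, b_i = 58.2 − 2×3.2 = 51.80 mm
Weak-axis I_min = (h_o·b_o³ − h_i·b_i³)/12 with b_o = 58.2, b_i = 51.80 mm (shorter outer/inner sides).
I_min = (83.9×58.2³ − 77.50×51.80³)/12 = 4.807×10^5 mm⁴
I = 4.807×10^5 mm⁴ = 4.807×10^-7 m⁴
Effective length L_e = K·L = 2 × 4.07 = 8.140 m
P_cr = π²EI / L_e² = π² × 71.9×10⁹ × 4.807×10^-7 / 8.140² = 5.148×10^3 N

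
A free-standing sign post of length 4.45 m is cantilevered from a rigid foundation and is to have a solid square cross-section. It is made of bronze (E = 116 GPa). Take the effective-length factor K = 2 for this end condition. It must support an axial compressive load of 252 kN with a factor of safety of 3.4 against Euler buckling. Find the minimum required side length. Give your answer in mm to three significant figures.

a ≈ 163 mm

Required P_cr = n·P = 3.4 × 252 = 856.8 kN
L_e = K·L = 2 × 4.45 = 8.900 m
Required I = P_cr·L_e²/(π²E) = 8.568×10^5 × 8.900² / (π² × 1.16×10^11) = 5.928×10^-5 m⁴
I_req = 5.928×10^7 mm⁴
Solid square: I = a⁴/12  ⇒  a = (12I)^(1/4) = (12×5.928×10^7)^(1/4) = 163 mm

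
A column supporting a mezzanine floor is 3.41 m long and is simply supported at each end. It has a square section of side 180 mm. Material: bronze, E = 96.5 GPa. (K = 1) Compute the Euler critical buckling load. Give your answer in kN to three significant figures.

P_cr ≈ 7170 kN

I = a⁴/12 = 180⁴/12 = 8.748×10^7 mm⁴
I = 8.748×10^7 mm⁴ = 8.748×10^-5 m⁴
Effective length L_e = K·L = 1 × 3.41 = 3.410 m
P_cr = π²EI / L_e² = π² × 96.5×10⁹ × 8.748×10^-5 / 3.410² = 7.165×10^6 N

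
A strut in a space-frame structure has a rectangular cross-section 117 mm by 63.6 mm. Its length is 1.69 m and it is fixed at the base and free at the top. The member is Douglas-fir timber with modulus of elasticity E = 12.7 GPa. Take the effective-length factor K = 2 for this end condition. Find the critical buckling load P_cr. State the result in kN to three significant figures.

P_cr ≈ 27.5 kN

Buckling occurs about the weak axis: I_min = h·b³/12 with b = 63.6 mm (the shorter side).
I_min = 117×63.6³/12 = 2.508×10^6 mm⁴
I = 2.508×10^6 mm⁴ = 2.508×10^-6 m⁴
Effective length L_e = K·L = 2 × 1.69 = 3.380 m
P_cr = π²EI / L_e² = π² × 12.7×10⁹ × 2.508×10^-6 / 3.380² = 2.752×10^4 N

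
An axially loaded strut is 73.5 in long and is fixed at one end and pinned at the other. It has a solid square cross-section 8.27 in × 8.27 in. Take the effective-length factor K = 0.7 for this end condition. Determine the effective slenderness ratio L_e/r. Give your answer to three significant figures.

λ ≈ 21.6

For a square r = a/√12 = 8.27/√12 = 2.387 in
L_e = K·L = 0.7 × 73.5 = 51.45 in
λ = L_e / r_min = 51.450 / 2.387 = 21.6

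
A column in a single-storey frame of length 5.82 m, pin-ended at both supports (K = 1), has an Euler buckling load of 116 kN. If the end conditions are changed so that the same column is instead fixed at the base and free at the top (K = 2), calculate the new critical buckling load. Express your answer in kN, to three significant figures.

P_cr ≈ 29.0 kN

P_cr ∝ 1/K², so P_cr,new = P_cr,old × (K_old/K_new)² = 116 × (1/2)²
= 116 × 0.2500 = 29.0 kN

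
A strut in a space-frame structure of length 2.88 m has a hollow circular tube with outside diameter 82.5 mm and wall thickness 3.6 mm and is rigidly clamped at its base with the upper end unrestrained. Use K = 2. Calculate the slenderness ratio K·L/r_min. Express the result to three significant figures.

Inner diameter d_i = 82.5 − 2×3.6 = 75.30 mm
I = π(d_o⁴ − d_i⁴)/64 = π(82.5⁴ − 75.30⁴)/64 = 6.958×10^5 mm⁴
A = 892.3 mm²;  r_min = √(I/A) = √(6.958×10^5/892.3) = 27.92 mm
L_e = K·L = 2 × 2.88 m = 5.760 m = 5760.0 mm
λ = L_e / r_min = 5760.0 / 27.92 = 206

λ ≈ 206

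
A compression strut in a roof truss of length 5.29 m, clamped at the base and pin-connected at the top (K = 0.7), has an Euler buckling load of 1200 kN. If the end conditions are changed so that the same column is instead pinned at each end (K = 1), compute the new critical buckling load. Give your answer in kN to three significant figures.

P_cr ∝ 1/K², so P_cr,new = P_cr,old × (K_old/K_new)² = 1200 × (0.7/1)²
= 1200 × 0.4900 = 588 kN

P_cr ≈ 588 kN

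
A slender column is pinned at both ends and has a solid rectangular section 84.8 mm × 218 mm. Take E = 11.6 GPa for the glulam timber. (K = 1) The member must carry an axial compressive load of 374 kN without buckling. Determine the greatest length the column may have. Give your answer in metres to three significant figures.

Buckling occurs about the weak axis: I_min = h·b³/12 with b = 84.8 mm (the shorter side).
I_min = 218×84.8³/12 = 1.108×10^7 mm⁴
I = 1.108×10^-5 m⁴
At the buckling limit P_cr = P = 3.740×10^5 N
From P_cr = π²EI/(K·L)²:  L = (1/K)·√(π²EI/P_cr) = (1/1)·√(π²×1.16×10^10×1.108×10^-5/3.740×10^5)
L = 1.84 m

L_max ≈ 1.84 m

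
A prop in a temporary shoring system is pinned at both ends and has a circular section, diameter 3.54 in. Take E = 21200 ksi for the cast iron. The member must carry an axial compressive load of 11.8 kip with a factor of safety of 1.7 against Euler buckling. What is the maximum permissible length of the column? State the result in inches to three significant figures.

L_max ≈ 284 in

I = πd⁴/64 = π×3.54⁴/64 = 7.709 in⁴
Required critical load P_cr = n·P = 1.7 × 11.8 = 20.06 kip = 2.006×10^4 lb
From P_cr = π²EI/(K·L)²:  L = (1/K)·√(π²EI/P_cr) = (1/1)·√(π²×2.12×10^7×7.709/2.006×10^4)
L = 284 in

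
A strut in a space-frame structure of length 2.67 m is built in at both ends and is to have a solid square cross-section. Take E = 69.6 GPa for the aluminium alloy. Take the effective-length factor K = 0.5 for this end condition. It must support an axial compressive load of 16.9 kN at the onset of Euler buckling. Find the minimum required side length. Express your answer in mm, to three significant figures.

L_e = K·L = 0.5 × 2.67 = 1.335 m
Required I = P_cr·L_e²/(π²E) = 1.690×10^4 × 1.335² / (π² × 6.96×10^10) = 4.385×10^-8 m⁴
I_req = 4.385×10^4 mm⁴
Solid square: I = a⁴/12  ⇒  a = (12I)^(1/4) = (12×4.385×10^4)^(1/4) = 26.9 mm

a ≈ 26.9 mm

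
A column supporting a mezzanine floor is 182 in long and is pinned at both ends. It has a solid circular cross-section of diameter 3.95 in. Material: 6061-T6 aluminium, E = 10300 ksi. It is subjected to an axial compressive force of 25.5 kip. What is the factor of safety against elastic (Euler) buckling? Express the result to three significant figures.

n ≈ 1.44

I = πd⁴/64 = π×3.95⁴/64 = 11.95 in⁴
Effective length L_e = K·L = 1 × 182 = 182.0 in
P_cr = π²EI / L_e² = π² × 10300×10³ × 11.95 / 182.0² = 3.667×10^4 lb
Factor of safety n = P_cr / P = 36.674 / 25.5 = 1.44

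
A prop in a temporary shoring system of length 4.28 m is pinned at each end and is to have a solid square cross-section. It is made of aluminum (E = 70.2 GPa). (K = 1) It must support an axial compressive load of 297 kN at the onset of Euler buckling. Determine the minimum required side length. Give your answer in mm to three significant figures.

L_e = K·L = 1 × 4.28 = 4.280 m
Required I = P_cr·L_e²/(π²E) = 2.970×10^5 × 4.280² / (π² × 7.02×10^10) = 7.852×10^-6 m⁴
I_req = 7.852×10^6 mm⁴
Solid square: I = a⁴/12  ⇒  a = (12I)^(1/4) = (12×7.852×10^6)^(1/4) = 98.5 mm

a ≈ 98.5 mm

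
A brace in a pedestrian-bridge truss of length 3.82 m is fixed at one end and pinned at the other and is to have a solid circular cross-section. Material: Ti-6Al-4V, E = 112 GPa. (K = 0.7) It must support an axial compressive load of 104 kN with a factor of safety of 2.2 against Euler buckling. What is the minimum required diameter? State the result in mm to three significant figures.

Required P_cr = n·P = 2.2 × 104 = 228.8 kN
L_e = K·L = 0.7 × 3.82 = 2.674 m
Required I = P_cr·L_e²/(π²E) = 2.288×10^5 × 2.674² / (π² × 1.12×10^11) = 1.480×10^-6 m⁴
I_req = 1.480×10^6 mm⁴
Solid circle: I = πd⁴/64  ⇒  d = (64I/π)^(1/4) = (64×1.480×10^6/π)^(1/4) = 74.1 mm

d ≈ 74.1 mm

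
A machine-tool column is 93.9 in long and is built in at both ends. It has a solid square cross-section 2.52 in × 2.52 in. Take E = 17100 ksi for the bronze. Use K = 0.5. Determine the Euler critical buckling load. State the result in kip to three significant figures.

P_cr ≈ 257 kip

I = a⁴/12 = 2.52⁴/12 = 3.361 in⁴
Effective length L_e = K·L = 0.5 × 93.9 = 46.95 in
P_cr = π²EI / L_e² = π² × 17100×10³ × 3.361 / 46.95² = 2.573×10^5 lb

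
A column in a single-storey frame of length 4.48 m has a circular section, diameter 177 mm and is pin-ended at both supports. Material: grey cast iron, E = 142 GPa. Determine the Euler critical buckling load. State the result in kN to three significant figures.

I = πd⁴/64 = π×177⁴/64 = 4.818×10^7 mm⁴
I = 4.818×10^7 mm⁴ = 4.818×10^-5 m⁴
Effective length L_e = K·L = 1 × 4.48 = 4.480 m
P_cr = π²EI / L_e² = π² × 142×10⁹ × 4.818×10^-5 / 4.480² = 3.364×10^6 N

P_cr ≈ 3360 kN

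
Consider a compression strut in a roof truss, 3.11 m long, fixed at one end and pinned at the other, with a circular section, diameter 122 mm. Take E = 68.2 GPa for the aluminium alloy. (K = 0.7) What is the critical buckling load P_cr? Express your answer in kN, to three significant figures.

I = πd⁴/64 = π×122⁴/64 = 1.087×10^7 mm⁴
I = 1.087×10^7 mm⁴ = 1.087×10^-5 m⁴
Effective length L_e = K·L = 0.7 × 3.11 = 2.177 m
P_cr = π²EI / L_e² = π² × 68.2×10⁹ × 1.087×10^-5 / 2.177² = 1.544×10^6 N

P_cr ≈ 1540 kN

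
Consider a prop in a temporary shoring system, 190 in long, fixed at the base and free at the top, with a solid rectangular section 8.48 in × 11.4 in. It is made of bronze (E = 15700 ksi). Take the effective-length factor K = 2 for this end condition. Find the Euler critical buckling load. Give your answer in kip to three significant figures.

P_cr ≈ 622 kip

Buckling occurs about the weak axis: I_min = h·b³/12 with b = 8.48 in (the shorter side).
I_min = 11.4×8.48³/12 = 579.3 in⁴
Effective length L_e = K·L = 2 × 190 = 380.0 in
P_cr = π²EI / L_e² = π² × 15700×10³ × 579.3 / 380.0² = 6.216×10^5 lb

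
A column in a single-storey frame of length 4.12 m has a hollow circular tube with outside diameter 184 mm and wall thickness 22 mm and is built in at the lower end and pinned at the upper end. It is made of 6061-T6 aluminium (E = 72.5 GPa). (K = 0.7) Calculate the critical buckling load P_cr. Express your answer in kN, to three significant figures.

Inner diameter d_i = 184 − 2×22 = 140.0 mm
I = π(d_o⁴ − d_i⁴)/64 = π(184⁴ − 140.0⁴)/64 = 3.741×10^7 mm⁴
I = 3.741×10^7 mm⁴ = 3.741×10^-5 m⁴
Effective length L_e = K·L = 0.7 × 4.12 = 2.884 m
P_cr = π²EI / L_e² = π² × 72.5×10⁹ × 3.741×10^-5 / 2.884² = 3.218×10^6 N

P_cr ≈ 3220 kN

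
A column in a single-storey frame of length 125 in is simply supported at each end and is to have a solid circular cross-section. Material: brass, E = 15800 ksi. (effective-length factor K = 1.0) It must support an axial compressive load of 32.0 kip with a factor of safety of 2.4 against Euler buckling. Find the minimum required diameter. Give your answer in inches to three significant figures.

d ≈ 3.54 in

Required P_cr = n·P = 2.4 × 32.0 = 76.80 kip
L_e = K·L = 1 × 125 = 125.0 in
Required I = P_cr·L_e²/(π²E) = 7.680×10^4 × 125.0² / (π² × 1.58×10^7) = 7.695 in⁴
Solid circle: I = πd⁴/64  ⇒  d = (64I/π)^(1/4) = (64×7.695/π)^(1/4) = 3.54 in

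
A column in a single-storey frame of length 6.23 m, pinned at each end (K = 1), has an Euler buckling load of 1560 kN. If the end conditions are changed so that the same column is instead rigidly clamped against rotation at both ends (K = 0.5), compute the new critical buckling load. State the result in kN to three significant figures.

P_cr ∝ 1/K², so P_cr,new = P_cr,old × (K_old/K_new)² = 1560 × (1/0.5)²
= 1560 × 4.000 = 6240 kN

P_cr ≈ 6240 kN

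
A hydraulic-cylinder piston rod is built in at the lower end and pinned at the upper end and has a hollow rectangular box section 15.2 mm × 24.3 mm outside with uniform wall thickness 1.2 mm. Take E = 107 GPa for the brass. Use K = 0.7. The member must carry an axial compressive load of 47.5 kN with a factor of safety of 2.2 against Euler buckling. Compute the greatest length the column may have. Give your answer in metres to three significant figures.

L_max ≈ 0.260 m

Inner dimensions: h_i = 24.3 − 2×1.2 = 21.90 mm, b_i = 15.2 − 2×1.2 = 12.80 mm
Weak-axis I_min = (h_o·b_o³ − h_i·b_i³)/12 with b_o = 15.2, b_i = 12.80 mm (shorter outer/inner sides).
I_min = (24.3×15.2³ − 21.90×12.80³)/12 = 3.284×10^3 mm⁴
I = 3.284×10^-9 m⁴
Required critical load P_cr = n·P = 2.2 × 47.5 = 104.5 kN = 1.045×10^5 N
From P_cr = π²EI/(K·L)²:  L = (1/K)·√(π²EI/P_cr) = (1/0.7)·√(π²×1.07×10^11×3.284×10^-9/1.045×10^5)
L = 0.260 m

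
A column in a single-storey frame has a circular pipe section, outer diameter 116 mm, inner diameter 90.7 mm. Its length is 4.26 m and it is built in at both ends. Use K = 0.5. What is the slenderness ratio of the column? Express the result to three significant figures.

d_o = 116 mm, d_i = 90.7 mm
I = π(d_o⁴ − d_i⁴)/64 = π(116⁴ − 90.70⁴)/64 = 5.566×10^6 mm⁴
A = 4.107×10^3 mm²;  r_min = √(I/A) = √(5.566×10^6/4.107×10^3) = 36.81 mm
L_e = K·L = 0.5 × 4.26 m = 2.130 m = 2130.0 mm
λ = L_e / r_min = 2130.0 / 36.81 = 57.9

λ ≈ 57.9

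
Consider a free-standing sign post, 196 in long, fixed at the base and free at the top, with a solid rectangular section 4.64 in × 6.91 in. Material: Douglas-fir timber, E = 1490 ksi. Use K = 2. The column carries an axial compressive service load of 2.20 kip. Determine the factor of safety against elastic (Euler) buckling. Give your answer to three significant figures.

Buckling occurs about the weak axis: I_min = h·b³/12 with b = 4.64 in (the shorter side).
I_min = 6.91×4.64³/12 = 57.52 in⁴
Effective length L_e = K·L = 2 × 196 = 392.0 in
P_cr = π²EI / L_e² = π² × 1490×10³ × 57.52 / 392.0² = 5.505×10^3 lb
Factor of safety n = P_cr / P = 5.5051 / 2.20 = 2.50

n ≈ 2.50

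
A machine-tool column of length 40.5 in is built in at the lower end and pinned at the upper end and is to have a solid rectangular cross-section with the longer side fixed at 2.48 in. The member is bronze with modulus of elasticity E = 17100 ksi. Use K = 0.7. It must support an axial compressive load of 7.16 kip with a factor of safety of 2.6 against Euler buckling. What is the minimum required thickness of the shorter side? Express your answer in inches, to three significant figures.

b ≈ 0.754 in

Required P_cr = n·P = 2.6 × 7.16 = 18.62 kip
L_e = K·L = 0.7 × 40.5 = 28.35 in
Required I = P_cr·L_e²/(π²E) = 1.862×10^4 × 28.35² / (π² × 1.71×10^7) = 8.865×10^-2 in⁴
Rectangle, weak axis: I_min = h·b³/12 with h = 2.48 in fixed  ⇒  b = (12I/h)^(1/3) = 0.754 in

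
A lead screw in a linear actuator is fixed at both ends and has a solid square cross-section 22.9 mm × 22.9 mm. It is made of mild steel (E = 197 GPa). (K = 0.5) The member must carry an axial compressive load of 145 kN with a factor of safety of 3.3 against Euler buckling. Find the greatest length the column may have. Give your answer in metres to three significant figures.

I = a⁴/12 = 22.9⁴/12 = 2.292×10^4 mm⁴
I = 2.292×10^-8 m⁴
Required critical load P_cr = n·P = 3.3 × 145 = 478.5 kN = 4.785×10^5 N
From P_cr = π²EI/(K·L)²:  L = (1/K)·√(π²EI/P_cr) = (1/0.5)·√(π²×1.97×10^11×2.292×10^-8/4.785×10^5)
L = 0.610 m

L_max ≈ 0.610 m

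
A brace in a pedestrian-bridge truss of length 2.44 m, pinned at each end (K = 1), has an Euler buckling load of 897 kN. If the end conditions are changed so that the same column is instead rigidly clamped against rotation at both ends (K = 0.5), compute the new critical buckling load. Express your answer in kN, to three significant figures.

P_cr ∝ 1/K², so P_cr,new = P_cr,old × (K_old/K_new)² = 897 × (1/0.5)²
= 897 × 4.000 = 3590 kN

P_cr ≈ 3590 kN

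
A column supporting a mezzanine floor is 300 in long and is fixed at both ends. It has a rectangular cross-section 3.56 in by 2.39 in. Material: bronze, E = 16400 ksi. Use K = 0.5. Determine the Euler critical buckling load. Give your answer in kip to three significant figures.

P_cr ≈ 29.1 kip

Buckling occurs about the weak axis: I_min = h·b³/12 with b = 2.39 in (the shorter side).
I_min = 3.56×2.39³/12 = 4.050 in⁴
Effective length L_e = K·L = 0.5 × 300 = 150.0 in
P_cr = π²EI / L_e² = π² × 16400×10³ × 4.050 / 150.0² = 2.914×10^4 lb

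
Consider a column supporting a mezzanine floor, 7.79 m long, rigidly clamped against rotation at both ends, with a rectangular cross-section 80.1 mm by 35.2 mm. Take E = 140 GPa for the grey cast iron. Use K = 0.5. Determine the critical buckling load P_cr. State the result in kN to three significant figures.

P_cr ≈ 26.5 kN

Buckling occurs about the weak axis: I_min = h·b³/12 with b = 35.2 mm (the shorter side).
I_min = 80.1×35.2³/12 = 2.911×10^5 mm⁴
I = 2.911×10^5 mm⁴ = 2.911×10^-7 m⁴
Effective length L_e = K·L = 0.5 × 7.79 = 3.895 m
P_cr = π²EI / L_e² = π² × 140×10⁹ × 2.911×10^-7 / 3.895² = 2.652×10^4 N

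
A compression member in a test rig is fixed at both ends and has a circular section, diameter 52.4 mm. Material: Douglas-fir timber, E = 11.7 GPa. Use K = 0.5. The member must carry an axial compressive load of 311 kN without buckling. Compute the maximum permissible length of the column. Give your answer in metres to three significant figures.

I = πd⁴/64 = π×52.4⁴/64 = 3.701×10^5 mm⁴
I = 3.701×10^-7 m⁴
At the buckling limit P_cr = P = 3.110×10^5 N
From P_cr = π²EI/(K·L)²:  L = (1/K)·√(π²EI/P_cr) = (1/0.5)·√(π²×1.17×10^10×3.701×10^-7/3.110×10^5)
L = 0.741 m

L_max ≈ 0.741 m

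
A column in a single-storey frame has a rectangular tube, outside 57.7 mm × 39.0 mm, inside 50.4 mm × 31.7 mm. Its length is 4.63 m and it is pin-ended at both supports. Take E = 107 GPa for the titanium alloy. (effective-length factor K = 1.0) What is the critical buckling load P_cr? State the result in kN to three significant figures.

P_cr ≈ 7.46 kN

Weak-axis I_min = (h_o·b_o³ − h_i·b_i³)/12 with b_o = 39.0, b_i = 31.70 mm (shorter outer/inner sides).
I_min = (57.7×39.0³ − 50.40×31.70³)/12 = 1.514×10^5 mm⁴
I = 1.514×10^5 mm⁴ = 1.514×10^-7 m⁴
Effective length L_e = K·L = 1 × 4.63 = 4.630 m
P_cr = π²EI / L_e² = π² × 107×10⁹ × 1.514×10^-7 / 4.630² = 7.460×10^3 N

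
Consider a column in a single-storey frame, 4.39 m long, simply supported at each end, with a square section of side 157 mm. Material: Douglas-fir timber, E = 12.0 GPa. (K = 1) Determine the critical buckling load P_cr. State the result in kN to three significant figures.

P_cr ≈ 311 kN

I = a⁴/12 = 157⁴/12 = 5.063×10^7 mm⁴
I = 5.063×10^7 mm⁴ = 5.063×10^-5 m⁴
Effective length L_e = K·L = 1 × 4.39 = 4.390 m
P_cr = π²EI / L_e² = π² × 12.0×10⁹ × 5.063×10^-5 / 4.390² = 3.111×10^5 N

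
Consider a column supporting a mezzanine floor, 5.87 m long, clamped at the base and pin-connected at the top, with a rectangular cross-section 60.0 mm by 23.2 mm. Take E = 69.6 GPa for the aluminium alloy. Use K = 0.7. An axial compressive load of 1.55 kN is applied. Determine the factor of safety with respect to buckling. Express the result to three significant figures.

Buckling occurs about the weak axis: I_min = h·b³/12 with b = 23.2 mm (the shorter side).
I_min = 60.0×23.2³/12 = 6.244×10^4 mm⁴
I = 6.244×10^4 mm⁴ = 6.244×10^-8 m⁴
Effective length L_e = K·L = 0.7 × 5.87 = 4.109 m
P_cr = π²EI / L_e² = π² × 69.6×10⁹ × 6.244×10^-8 / 4.109² = 2.540×10^3 N
Factor of safety n = P_cr / P = 2.5402 / 1.55 = 1.64

n ≈ 1.64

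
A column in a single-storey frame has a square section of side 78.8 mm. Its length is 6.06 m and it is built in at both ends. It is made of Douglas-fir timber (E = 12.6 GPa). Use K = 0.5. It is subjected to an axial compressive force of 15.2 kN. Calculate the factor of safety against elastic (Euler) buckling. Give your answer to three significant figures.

I = a⁴/12 = 78.8⁴/12 = 3.213×10^6 mm⁴
I = 3.213×10^6 mm⁴ = 3.213×10^-6 m⁴
Effective length L_e = K·L = 0.5 × 6.06 = 3.030 m
P_cr = π²EI / L_e² = π² × 12.6×10⁹ × 3.213×10^-6 / 3.030² = 4.352×10^4 N
Factor of safety n = P_cr / P = 43.522 / 15.2 = 2.86

n ≈ 2.86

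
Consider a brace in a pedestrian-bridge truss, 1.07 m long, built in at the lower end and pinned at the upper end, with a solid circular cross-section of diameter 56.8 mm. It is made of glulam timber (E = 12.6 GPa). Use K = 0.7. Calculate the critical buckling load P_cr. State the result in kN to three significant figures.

P_cr ≈ 113 kN

I = πd⁴/64 = π×56.8⁴/64 = 5.109×10^5 mm⁴
I = 5.109×10^5 mm⁴ = 5.109×10^-7 m⁴
Effective length L_e = K·L = 0.7 × 1.07 = 0.7490 m
P_cr = π²EI / L_e² = π² × 12.6×10⁹ × 5.109×10^-7 / 0.7490² = 1.133×10^5 N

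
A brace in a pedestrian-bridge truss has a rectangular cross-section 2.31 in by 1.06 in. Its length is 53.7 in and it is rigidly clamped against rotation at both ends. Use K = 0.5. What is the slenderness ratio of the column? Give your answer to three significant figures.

Buckling occurs about the weak axis: I_min = h·b³/12 with b = 1.06 in (the shorter side).
I_min = 2.31×1.06³/12 = 0.2293 in⁴
A = 2.449 in²;  r_min = √(I/A) = √(0.2293/2.449) = 0.3060 in
L_e = K·L = 0.5 × 53.7 = 26.85 in
λ = L_e / r_min = 26.850 / 0.3060 = 87.7

λ ≈ 87.7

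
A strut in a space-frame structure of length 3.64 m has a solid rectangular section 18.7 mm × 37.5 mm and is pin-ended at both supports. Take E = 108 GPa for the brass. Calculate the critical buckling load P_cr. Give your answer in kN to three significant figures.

Buckling occurs about the weak axis: I_min = h·b³/12 with b = 18.7 mm (the shorter side).
I_min = 37.5×18.7³/12 = 2.044×10^4 mm⁴
I = 2.044×10^4 mm⁴ = 2.044×10^-8 m⁴
Effective length L_e = K·L = 1 × 3.64 = 3.640 m
P_cr = π²EI / L_e² = π² × 108×10⁹ × 2.044×10^-8 / 3.640² = 1.644×10^3 N

P_cr ≈ 1.64 kN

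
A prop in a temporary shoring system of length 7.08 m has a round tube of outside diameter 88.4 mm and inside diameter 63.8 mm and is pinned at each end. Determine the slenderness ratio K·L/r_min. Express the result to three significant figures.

λ ≈ 260

d_o = 88.4 mm, d_i = 63.8 mm
I = π(d_o⁴ − d_i⁴)/64 = π(88.4⁴ − 63.80⁴)/64 = 2.184×10^6 mm⁴
A = 2.941×10^3 mm²;  r_min = √(I/A) = √(2.184×10^6/2.941×10^3) = 27.25 mm
L_e = K·L = 1 × 7.08 m = 7.080 m = 7080.0 mm
λ = L_e / r_min = 7080.0 / 27.25 = 260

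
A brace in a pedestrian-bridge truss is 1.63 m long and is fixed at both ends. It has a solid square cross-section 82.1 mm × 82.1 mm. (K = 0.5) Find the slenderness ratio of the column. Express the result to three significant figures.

For a square r = a/√12 = 82.1/√12 = 23.70 mm
L_e = K·L = 0.5 × 1.63 m = 0.8150 m = 815.00 mm
λ = L_e / r_min = 815.00 / 23.70 = 34.4

λ ≈ 34.4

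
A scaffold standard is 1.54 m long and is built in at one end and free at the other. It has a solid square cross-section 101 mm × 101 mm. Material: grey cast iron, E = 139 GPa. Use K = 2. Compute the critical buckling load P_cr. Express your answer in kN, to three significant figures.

P_cr ≈ 1250 kN

I = a⁴/12 = 101⁴/12 = 8.672×10^6 mm⁴
I = 8.672×10^6 mm⁴ = 8.672×10^-6 m⁴
Effective length L_e = K·L = 2 × 1.54 = 3.080 m
P_cr = π²EI / L_e² = π² × 139×10⁹ × 8.672×10^-6 / 3.080² = 1.254×10^6 N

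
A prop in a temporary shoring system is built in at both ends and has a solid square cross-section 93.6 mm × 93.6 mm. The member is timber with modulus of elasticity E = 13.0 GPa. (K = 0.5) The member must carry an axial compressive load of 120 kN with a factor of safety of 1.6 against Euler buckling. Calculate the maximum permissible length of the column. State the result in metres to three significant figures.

I = a⁴/12 = 93.6⁴/12 = 6.396×10^6 mm⁴
I = 6.396×10^-6 m⁴
Required critical load P_cr = n·P = 1.6 × 120 = 192.0 kN = 1.920×10^5 N
From P_cr = π²EI/(K·L)²:  L = (1/K)·√(π²EI/P_cr) = (1/0.5)·√(π²×1.30×10^10×6.396×10^-6/1.920×10^5)
L = 4.13 m

L_max ≈ 4.13 m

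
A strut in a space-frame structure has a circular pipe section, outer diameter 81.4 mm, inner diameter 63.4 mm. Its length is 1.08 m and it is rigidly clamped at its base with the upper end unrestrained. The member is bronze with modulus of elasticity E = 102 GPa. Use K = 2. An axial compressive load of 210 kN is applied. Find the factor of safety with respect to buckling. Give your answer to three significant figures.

d_o = 81.4 mm, d_i = 63.4 mm
I = π(d_o⁴ − d_i⁴)/64 = π(81.4⁴ − 63.40⁴)/64 = 1.362×10^6 mm⁴
I = 1.362×10^6 mm⁴ = 1.362×10^-6 m⁴
Effective length L_e = K·L = 2 × 1.08 = 2.160 m
P_cr = π²EI / L_e² = π² × 102×10⁹ × 1.362×10^-6 / 2.160² = 2.939×10^5 N
Factor of safety n = P_cr / P = 293.88 / 210 = 1.40

n ≈ 1.40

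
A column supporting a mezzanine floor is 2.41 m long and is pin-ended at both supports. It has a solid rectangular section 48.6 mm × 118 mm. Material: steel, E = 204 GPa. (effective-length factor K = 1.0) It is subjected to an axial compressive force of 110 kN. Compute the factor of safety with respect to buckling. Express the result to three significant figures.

n ≈ 3.56

Buckling occurs about the weak axis: I_min = h·b³/12 with b = 48.6 mm (the shorter side).
I_min = 118×48.6³/12 = 1.129×10^6 mm⁴
I = 1.129×10^6 mm⁴ = 1.129×10^-6 m⁴
Effective length L_e = K·L = 1 × 2.41 = 2.410 m
P_cr = π²EI / L_e² = π² × 204×10⁹ × 1.129×10^-6 / 2.410² = 3.913×10^5 N
Factor of safety n = P_cr / P = 391.30 / 110 = 3.56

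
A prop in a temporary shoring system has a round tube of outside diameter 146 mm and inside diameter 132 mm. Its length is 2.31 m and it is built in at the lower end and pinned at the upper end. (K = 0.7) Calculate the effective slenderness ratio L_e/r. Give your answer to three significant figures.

d_o = 146 mm, d_i = 132 mm
I = π(d_o⁴ − d_i⁴)/64 = π(146⁴ − 132.0⁴)/64 = 7.401×10^6 mm⁴
A = 3.057×10^3 mm²;  r_min = √(I/A) = √(7.401×10^6/3.057×10^3) = 49.21 mm
L_e = K·L = 0.7 × 2.31 m = 1.617 m = 1617.0 mm
λ = L_e / r_min = 1617.0 / 49.21 = 32.9

λ ≈ 32.9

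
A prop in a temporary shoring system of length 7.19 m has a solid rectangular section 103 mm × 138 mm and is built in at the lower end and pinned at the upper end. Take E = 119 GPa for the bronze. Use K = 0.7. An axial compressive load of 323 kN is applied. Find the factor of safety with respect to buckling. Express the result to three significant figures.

Buckling occurs about the weak axis: I_min = h·b³/12 with b = 103 mm (the shorter side).
I_min = 138×103³/12 = 1.257×10^7 mm⁴
I = 1.257×10^7 mm⁴ = 1.257×10^-5 m⁴
Effective length L_e = K·L = 0.7 × 7.19 = 5.033 m
P_cr = π²EI / L_e² = π² × 119×10⁹ × 1.257×10^-5 / 5.033² = 5.826×10^5 N
Factor of safety n = P_cr / P = 582.64 / 323 = 1.80

n ≈ 1.80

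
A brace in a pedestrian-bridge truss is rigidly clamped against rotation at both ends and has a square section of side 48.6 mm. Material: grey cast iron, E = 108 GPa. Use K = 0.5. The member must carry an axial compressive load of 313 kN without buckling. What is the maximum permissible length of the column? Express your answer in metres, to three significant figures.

L_max ≈ 2.52 m

I = a⁴/12 = 48.6⁴/12 = 4.649×10^5 mm⁴
I = 4.649×10^-7 m⁴
At the buckling limit P_cr = P = 3.130×10^5 N
From P_cr = π²EI/(K·L)²:  L = (1/K)·√(π²EI/P_cr) = (1/0.5)·√(π²×1.08×10^11×4.649×10^-7/3.130×10^5)
L = 2.52 m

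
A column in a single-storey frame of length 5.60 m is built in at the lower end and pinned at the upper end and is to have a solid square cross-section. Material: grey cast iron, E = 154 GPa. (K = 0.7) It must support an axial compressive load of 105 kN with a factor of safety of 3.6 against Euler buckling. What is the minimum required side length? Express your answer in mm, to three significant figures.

Required P_cr = n·P = 3.6 × 105 = 378.0 kN
L_e = K·L = 0.7 × 5.60 = 3.920 m
Required I = P_cr·L_e²/(π²E) = 3.780×10^5 × 3.920² / (π² × 1.54×10^11) = 3.822×10^-6 m⁴
I_req = 3.822×10^6 mm⁴
Solid square: I = a⁴/12  ⇒  a = (12I)^(1/4) = (12×3.822×10^6)^(1/4) = 82.3 mm

a ≈ 82.3 mm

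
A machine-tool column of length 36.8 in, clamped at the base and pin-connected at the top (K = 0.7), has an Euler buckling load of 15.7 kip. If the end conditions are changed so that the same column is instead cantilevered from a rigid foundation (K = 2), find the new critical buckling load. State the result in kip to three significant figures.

P_cr ∝ 1/K², so P_cr,new = P_cr,old × (K_old/K_new)² = 15.7 × (0.7/2)²
= 15.7 × 0.1225 = 1.92 kip

P_cr ≈ 1.92 kip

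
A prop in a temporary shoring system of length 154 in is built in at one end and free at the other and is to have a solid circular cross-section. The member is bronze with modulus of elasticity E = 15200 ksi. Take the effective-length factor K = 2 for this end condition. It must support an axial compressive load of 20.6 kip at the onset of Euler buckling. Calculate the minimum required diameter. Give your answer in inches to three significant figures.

d ≈ 4.04 in

L_e = K·L = 2 × 154 = 308.0 in
Required I = P_cr·L_e²/(π²E) = 2.060×10^4 × 308.0² / (π² × 1.52×10^7) = 13.03 in⁴
Solid circle: I = πd⁴/64  ⇒  d = (64I/π)^(1/4) = (64×13.03/π)^(1/4) = 4.04 in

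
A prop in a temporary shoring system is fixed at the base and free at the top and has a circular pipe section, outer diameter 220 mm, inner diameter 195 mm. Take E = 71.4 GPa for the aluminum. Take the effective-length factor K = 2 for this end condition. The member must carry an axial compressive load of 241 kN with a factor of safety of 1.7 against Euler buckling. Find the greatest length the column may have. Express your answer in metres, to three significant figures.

d_o = 220 mm, d_i = 195 mm
I = π(d_o⁴ − d_i⁴)/64 = π(220⁴ − 195.0⁴)/64 = 4.401×10^7 mm⁴
I = 4.401×10^-5 m⁴
Required critical load P_cr = n·P = 1.7 × 241 = 409.7 kN = 4.097×10^5 N
From P_cr = π²EI/(K·L)²:  L = (1/K)·√(π²EI/P_cr) = (1/2)·√(π²×7.14×10^10×4.401×10^-5/4.097×10^5)
L = 4.35 m

L_max ≈ 4.35 m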